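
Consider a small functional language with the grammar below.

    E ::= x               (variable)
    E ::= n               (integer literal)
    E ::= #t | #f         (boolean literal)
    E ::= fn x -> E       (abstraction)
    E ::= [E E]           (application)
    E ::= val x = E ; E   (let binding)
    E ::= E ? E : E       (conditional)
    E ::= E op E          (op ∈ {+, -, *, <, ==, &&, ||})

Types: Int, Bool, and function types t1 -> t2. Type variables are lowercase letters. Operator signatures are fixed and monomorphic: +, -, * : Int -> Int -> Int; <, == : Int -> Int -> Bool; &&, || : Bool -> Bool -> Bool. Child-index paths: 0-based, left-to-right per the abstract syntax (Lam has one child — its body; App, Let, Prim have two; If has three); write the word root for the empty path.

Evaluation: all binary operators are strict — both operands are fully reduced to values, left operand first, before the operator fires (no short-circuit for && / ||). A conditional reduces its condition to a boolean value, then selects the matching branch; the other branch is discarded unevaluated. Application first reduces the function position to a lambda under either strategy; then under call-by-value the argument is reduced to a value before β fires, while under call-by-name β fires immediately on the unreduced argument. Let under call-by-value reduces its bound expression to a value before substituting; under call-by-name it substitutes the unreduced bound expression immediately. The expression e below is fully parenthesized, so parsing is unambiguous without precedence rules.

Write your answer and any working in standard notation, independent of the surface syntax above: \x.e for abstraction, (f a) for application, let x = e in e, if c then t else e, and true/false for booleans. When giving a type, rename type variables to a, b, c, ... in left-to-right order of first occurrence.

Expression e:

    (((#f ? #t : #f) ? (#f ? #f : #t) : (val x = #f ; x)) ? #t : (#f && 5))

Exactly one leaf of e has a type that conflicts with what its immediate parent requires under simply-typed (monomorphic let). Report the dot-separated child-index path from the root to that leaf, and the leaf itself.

Answer: 2.1 : 5

Trace:
  unify Bool ~ Bool
  unify Bool ~ Bool
  unify Bool ~ Bool
  unify Bool ~ Bool
  unify Bool ~ Bool
let x : Bool
x : Bool
  unify Bool ~ Bool
  unify Bool ~ Bool
  unify Bool ~ Bool
  unify Int ~ Bool
  FAIL: mismatch Int ~ Bool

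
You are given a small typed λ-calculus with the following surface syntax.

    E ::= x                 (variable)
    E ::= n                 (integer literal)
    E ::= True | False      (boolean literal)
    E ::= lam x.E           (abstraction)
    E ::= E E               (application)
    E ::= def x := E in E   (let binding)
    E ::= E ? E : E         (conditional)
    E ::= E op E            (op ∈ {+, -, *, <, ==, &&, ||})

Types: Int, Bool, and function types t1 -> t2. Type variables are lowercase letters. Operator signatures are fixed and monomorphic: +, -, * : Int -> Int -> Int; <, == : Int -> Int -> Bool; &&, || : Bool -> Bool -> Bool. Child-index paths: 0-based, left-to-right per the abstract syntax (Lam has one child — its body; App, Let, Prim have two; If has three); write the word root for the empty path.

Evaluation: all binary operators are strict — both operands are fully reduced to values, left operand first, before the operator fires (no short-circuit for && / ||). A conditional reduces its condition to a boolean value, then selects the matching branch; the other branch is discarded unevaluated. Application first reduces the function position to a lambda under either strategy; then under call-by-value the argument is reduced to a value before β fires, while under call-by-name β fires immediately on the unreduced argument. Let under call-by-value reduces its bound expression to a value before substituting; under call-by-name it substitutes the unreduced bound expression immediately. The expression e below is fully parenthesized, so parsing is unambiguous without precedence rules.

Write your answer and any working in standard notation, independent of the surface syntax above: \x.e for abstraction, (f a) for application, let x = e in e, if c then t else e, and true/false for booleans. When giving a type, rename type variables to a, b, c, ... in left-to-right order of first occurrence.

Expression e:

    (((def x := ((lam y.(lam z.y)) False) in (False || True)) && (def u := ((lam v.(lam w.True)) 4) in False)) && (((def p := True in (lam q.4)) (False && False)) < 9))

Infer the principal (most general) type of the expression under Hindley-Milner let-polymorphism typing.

Answer: Bool

Derivation:
y : a
\z._ : b -> a
\y._ : a -> b -> a
  unify a -> b -> a ~ Bool -> c
  unify a ~ Bool
  unify b -> Bool ~ c
_ _ : b -> Bool
let x : forall. b -> Bool
  unify Bool ~ Bool
  unify Bool ~ Bool
  unify Bool ~ Bool
\w._ : e -> Bool
\v._ : d -> e -> Bool
  unify d -> e -> Bool ~ Int -> f
  unify d ~ Int
  unify e -> Bool ~ f
_ _ : e -> Bool
let u : forall. e -> Bool
  unify Bool ~ Bool
  unify Bool ~ Bool
let p : Bool
\q._ : g -> Int
  unify Bool ~ Bool
  unify Bool ~ Bool
  unify g -> Int ~ Bool -> h
  unify g ~ Bool
  unify Int ~ h
_ _ : Int
  unify Int ~ Int
  unify Int ~ Int
  unify Bool ~ Bool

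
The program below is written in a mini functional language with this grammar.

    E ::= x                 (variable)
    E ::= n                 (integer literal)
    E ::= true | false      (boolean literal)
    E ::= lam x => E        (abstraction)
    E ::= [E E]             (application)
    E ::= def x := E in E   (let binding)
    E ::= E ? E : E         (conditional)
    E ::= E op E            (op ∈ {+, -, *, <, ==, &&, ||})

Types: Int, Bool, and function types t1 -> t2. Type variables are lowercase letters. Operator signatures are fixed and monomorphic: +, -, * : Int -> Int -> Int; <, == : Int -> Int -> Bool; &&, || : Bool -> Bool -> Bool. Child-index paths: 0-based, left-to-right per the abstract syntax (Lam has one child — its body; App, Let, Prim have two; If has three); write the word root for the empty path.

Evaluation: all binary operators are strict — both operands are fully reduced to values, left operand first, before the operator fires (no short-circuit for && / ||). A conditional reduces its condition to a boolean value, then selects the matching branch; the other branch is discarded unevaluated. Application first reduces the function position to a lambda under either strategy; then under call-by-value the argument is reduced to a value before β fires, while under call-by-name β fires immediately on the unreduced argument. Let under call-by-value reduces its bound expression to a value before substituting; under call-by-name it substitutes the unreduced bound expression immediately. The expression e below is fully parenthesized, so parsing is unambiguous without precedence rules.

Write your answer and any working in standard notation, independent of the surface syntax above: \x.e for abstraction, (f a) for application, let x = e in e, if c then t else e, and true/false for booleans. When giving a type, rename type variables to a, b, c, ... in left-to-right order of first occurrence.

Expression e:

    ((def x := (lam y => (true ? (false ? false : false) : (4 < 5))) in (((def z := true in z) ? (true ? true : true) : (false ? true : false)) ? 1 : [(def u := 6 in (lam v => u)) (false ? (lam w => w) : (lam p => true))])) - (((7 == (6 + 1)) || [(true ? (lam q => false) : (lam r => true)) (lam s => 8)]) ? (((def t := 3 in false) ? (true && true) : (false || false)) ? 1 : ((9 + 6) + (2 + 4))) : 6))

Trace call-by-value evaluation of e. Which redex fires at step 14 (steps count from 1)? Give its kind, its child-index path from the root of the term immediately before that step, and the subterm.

Answer: delta at 1.0 : (false || false)

Trace:
step 0: ((let x = (\y.(if true then (if false then false else false) else (4 < 5))) in (if (if (let z = true in z) then (if true then true else true) else (if false then true else false)) then 1 else ((let u = 6 in (\v.u)) (if false then (\w.w) else (\p.true))))) - (if ((7 == (6 + 1)) || ((if true then (\q.false) else (\r.true)) (\s.8))) then (if (if (let t = 3 in false) then (true && true) else (false || false)) then 1 else ((9 + 6) + (2 + 4))) else 6))
step 1: [let@0] ((if (if (let z = true in z) then (if true then true else true) else (if false then true else false)) then 1 else ((let u = 6 in (\v.u)) (if false then (\w.w) else (\p.true)))) - (if ((7 == (6 + 1)) || ((if true then (\q.false) else (\r.true)) (\s.8))) then (if (if (let t = 3 in false) then (true && true) else (false || false)) then 1 else ((9 + 6) + (2 + 4))) else 6))
step 2: [let@0.0.0] ((if (if true then (if true then true else true) else (if false then true else false)) then 1 else ((let u = 6 in (\v.u)) (if false then (\w.w) else (\p.true)))) - (if ((7 == (6 + 1)) || ((if true then (\q.false) else (\r.true)) (\s.8))) then (if (if (let t = 3 in false) then (true && true) else (false || false)) then 1 else ((9 + 6) + (2 + 4))) else 6))
step 3: [if@0.0] ((if (if true then true else true) then 1 else ((let u = 6 in (\v.u)) (if false then (\w.w) else (\p.true)))) - (if ((7 == (6 + 1)) || ((if true then (\q.false) else (\r.true)) (\s.8))) then (if (if (let t = 3 in false) then (true && true) else (false || false)) then 1 else ((9 + 6) + (2 + 4))) else 6))
step 4: [if@0.0] ((if true then 1 else ((let u = 6 in (\v.u)) (if false then (\w.w) else (\p.true)))) - (if ((7 == (6 + 1)) || ((if true then (\q.false) else (\r.true)) (\s.8))) then (if (if (let t = 3 in false) then (true && true) else (false || false)) then 1 else ((9 + 6) + (2 + 4))) else 6))
step 5: [if@0] (1 - (if ((7 == (6 + 1)) || ((if true then (\q.false) else (\r.true)) (\s.8))) then (if (if (let t = 3 in false) then (true && true) else (false || false)) then 1 else ((9 + 6) + (2 + 4))) else 6))
step 6: [delta@1.0.0.1] (1 - (if ((7 == 7) || ((if true then (\q.false) else (\r.true)) (\s.8))) then (if (if (let t = 3 in false) then (true && true) else (false || false)) then 1 else ((9 + 6) + (2 + 4))) else 6))
step 7: [delta@1.0.0] (1 - (if (true || ((if true then (\q.false) else (\r.true)) (\s.8))) then (if (if (let t = 3 in false) then (true && true) else (false || false)) then 1 else ((9 + 6) + (2 + 4))) else 6))
step 8: [if@1.0.1.0] (1 - (if (true || ((\q.false) (\s.8))) then (if (if (let t = 3 in false) then (true && true) else (false || false)) then 1 else ((9 + 6) + (2 + 4))) else 6))
step 9: [beta@1.0.1] (1 - (if (true || false) then (if (if (let t = 3 in false) then (true && true) else (false || false)) then 1 else ((9 + 6) + (2 + 4))) else 6))
step 10: [delta@1.0] (1 - (if true then (if (if (let t = 3 in false) then (true && true) else (false || false)) then 1 else ((9 + 6) + (2 + 4))) else 6))
step 11: [if@1] (1 - (if (if (let t = 3 in false) then (true && true) else (false || false)) then 1 else ((9 + 6) + (2 + 4))))
step 12: [let@1.0.0] (1 - (if (if false then (true && true) else (false || false)) then 1 else ((9 + 6) + (2 + 4))))
step 13: [if@1.0] (1 - (if (false || false) then 1 else ((9 + 6) + (2 + 4))))
step 14: [delta@1.0] (1 - (if false then 1 else ((9 + 6) + (2 + 4))))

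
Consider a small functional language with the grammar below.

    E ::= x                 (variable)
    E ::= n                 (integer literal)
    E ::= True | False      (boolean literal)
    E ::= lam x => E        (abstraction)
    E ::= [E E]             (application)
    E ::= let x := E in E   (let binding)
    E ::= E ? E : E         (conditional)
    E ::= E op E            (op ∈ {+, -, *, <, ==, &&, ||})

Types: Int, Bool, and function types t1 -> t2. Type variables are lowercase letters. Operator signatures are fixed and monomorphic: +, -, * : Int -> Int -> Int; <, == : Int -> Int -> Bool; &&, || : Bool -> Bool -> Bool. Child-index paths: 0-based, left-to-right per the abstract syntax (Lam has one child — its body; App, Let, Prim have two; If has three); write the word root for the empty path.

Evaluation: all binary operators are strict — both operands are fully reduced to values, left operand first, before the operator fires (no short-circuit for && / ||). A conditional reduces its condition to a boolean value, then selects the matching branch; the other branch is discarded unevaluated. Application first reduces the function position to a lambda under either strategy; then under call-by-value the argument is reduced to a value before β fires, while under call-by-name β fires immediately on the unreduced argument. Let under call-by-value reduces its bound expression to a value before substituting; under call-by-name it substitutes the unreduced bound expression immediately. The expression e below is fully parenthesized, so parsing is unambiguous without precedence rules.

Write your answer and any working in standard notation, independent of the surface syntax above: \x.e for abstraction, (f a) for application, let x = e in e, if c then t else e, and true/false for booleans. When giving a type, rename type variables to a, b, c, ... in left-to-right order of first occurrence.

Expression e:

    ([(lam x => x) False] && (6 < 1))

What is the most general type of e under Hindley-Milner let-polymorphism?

Answer: Bool

Working:
x : a
\x._ : a -> a
  unify a -> a ~ Bool -> b
  unify a ~ Bool
  unify Bool ~ b
_ _ : Bool
  unify Bool ~ Bool
  unify Int ~ Int
  unify Int ~ Int
  unify Bool ~ Bool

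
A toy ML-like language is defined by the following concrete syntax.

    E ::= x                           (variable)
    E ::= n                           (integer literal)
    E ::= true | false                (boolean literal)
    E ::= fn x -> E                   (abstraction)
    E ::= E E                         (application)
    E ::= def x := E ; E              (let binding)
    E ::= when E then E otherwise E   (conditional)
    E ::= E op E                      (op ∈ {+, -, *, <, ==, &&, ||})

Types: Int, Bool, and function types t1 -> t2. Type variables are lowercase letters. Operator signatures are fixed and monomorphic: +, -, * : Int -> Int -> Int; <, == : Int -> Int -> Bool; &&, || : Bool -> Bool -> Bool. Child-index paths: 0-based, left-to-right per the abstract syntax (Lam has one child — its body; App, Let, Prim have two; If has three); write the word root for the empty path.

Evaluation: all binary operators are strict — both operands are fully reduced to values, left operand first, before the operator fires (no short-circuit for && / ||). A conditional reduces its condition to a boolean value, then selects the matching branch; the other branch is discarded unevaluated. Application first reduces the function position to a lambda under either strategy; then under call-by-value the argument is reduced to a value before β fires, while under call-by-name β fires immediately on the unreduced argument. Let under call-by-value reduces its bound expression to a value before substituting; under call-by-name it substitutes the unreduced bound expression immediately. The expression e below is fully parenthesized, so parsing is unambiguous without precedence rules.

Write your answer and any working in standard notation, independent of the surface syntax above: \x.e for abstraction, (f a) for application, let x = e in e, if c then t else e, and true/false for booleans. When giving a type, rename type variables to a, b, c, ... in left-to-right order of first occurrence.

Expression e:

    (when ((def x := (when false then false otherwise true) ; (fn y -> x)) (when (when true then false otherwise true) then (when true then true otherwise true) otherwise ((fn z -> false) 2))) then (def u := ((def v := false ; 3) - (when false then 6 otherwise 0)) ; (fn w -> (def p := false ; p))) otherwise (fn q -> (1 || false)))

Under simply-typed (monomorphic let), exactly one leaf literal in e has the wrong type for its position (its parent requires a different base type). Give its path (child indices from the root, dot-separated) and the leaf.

Answer: 2.0.0 : 1

Derivation:
  unify Bool ~ Bool
  unify Bool ~ Bool
let x : Bool
x : Bool
\y._ : a -> Bool
  unify Bool ~ Bool
  unify Bool ~ Bool
  unify Bool ~ Bool
  unify Bool ~ Bool
  unify Bool ~ Bool
\z._ : b -> Bool
  unify b -> Bool ~ Int -> c
  unify b ~ Int
  unify Bool ~ c
_ _ : Bool
  unify Bool ~ Bool
  unify a -> Bool ~ Bool -> d
  unify a ~ Bool
  unify Bool ~ d
_ _ : Bool
  unify Bool ~ Bool
let v : Bool
  unify Int ~ Int
  unify Bool ~ Bool
  unify Int ~ Int
  unify Int ~ Int
let u : Int
let p : Bool
p : Bool
\w._ : e -> Bool
  unify Int ~ Bool
  FAIL: mismatch Int ~ Bool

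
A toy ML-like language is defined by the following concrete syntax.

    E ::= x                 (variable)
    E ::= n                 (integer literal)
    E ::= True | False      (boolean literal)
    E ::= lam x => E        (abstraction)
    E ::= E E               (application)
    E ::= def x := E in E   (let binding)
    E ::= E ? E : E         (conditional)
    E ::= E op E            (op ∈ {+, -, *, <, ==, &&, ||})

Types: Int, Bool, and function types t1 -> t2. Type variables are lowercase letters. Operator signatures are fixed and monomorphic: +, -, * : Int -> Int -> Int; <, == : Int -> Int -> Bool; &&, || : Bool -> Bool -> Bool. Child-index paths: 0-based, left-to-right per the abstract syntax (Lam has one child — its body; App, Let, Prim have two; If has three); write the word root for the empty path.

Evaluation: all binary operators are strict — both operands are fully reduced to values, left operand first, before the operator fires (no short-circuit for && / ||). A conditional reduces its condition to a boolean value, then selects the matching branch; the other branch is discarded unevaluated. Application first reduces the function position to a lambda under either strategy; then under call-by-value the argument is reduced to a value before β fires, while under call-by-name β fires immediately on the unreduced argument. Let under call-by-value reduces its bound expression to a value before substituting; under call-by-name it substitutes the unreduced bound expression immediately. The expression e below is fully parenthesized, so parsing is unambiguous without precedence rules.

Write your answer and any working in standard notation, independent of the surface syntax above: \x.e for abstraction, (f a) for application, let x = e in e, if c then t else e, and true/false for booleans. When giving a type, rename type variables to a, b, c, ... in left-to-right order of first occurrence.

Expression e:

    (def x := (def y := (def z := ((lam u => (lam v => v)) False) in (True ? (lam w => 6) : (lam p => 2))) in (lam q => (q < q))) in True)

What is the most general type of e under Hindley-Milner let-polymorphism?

Trace:
v : b
\v._ : b -> b
\u._ : a -> b -> b
  unify a -> b -> b ~ Bool -> c
  unify a ~ Bool
  unify b -> b ~ c
_ _ : b -> b
let z : forall. b -> b
  unify Bool ~ Bool
\w._ : d -> Int
\p._ : e -> Int
  unify d -> Int ~ e -> Int
  unify d ~ e
  unify Int ~ Int
let y : forall. e -> Int
q : f
  unify f ~ Int
q : Int
  unify Int ~ Int
\q._ : Int -> Bool
let x : Int -> Bool

Answer: Bool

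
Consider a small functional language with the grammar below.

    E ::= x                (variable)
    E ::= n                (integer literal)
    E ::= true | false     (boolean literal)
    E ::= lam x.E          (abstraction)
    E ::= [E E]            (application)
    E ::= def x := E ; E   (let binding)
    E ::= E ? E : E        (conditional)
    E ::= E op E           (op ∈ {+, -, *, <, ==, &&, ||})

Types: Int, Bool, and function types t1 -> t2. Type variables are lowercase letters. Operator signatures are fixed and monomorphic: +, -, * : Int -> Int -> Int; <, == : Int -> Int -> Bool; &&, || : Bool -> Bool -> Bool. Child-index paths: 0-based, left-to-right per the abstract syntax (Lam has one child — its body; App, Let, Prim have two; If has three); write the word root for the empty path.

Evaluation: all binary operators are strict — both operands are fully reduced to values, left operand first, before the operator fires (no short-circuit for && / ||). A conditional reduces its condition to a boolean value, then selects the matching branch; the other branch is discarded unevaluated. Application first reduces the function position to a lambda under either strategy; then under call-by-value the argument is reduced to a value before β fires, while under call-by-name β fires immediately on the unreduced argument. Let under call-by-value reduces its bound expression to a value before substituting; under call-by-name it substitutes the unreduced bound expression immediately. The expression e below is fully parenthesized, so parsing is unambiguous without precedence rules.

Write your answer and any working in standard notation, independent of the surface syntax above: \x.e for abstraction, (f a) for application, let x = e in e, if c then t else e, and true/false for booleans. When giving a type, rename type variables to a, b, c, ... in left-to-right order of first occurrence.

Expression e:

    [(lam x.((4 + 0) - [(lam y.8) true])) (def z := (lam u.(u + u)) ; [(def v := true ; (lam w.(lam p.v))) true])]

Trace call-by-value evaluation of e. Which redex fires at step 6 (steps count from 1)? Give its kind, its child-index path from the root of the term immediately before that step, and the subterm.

Answer: beta at 1 : ((\y.8) true)

Derivation:
step 0: ((\x.((4 + 0) - ((\y.8) true))) (let z = (\u.(u + u)) in ((let v = true in (\w.(\p.v))) true)))
step 1: [let@1] ((\x.((4 + 0) - ((\y.8) true))) ((let v = true in (\w.(\p.v))) true))
step 2: [let@1.0] ((\x.((4 + 0) - ((\y.8) true))) ((\w.(\p.true)) true))
step 3: [beta@1] ((\x.((4 + 0) - ((\y.8) true))) (\p.true))
step 4: [beta@root] ((4 + 0) - ((\y.8) true))
step 5: [delta@0] (4 - ((\y.8) true))
step 6: [beta@1] (4 - 8)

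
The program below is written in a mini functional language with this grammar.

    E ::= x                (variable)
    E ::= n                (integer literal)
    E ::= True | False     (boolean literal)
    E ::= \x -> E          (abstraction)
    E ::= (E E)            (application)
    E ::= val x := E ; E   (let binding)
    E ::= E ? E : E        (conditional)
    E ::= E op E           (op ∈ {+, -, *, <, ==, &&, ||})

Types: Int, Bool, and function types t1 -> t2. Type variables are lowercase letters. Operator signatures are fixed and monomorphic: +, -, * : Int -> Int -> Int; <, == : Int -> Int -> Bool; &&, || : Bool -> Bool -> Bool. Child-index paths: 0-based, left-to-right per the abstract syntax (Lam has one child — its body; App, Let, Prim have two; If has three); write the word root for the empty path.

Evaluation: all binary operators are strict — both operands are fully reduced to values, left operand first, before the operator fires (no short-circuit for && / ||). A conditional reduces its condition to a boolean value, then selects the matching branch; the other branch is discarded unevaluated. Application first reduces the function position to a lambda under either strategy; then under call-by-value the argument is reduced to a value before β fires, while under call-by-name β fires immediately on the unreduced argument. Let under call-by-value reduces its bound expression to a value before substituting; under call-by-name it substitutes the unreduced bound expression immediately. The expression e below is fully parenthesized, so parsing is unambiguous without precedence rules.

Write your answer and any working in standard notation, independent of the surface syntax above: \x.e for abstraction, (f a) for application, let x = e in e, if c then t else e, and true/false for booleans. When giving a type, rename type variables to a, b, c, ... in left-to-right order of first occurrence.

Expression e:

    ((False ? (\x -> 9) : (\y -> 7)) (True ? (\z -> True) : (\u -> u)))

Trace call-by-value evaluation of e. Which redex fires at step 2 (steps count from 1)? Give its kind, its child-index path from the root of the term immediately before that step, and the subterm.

Trace:
step 0: ((if false then (\x.9) else (\y.7)) (if true then (\z.true) else (\u.u)))
step 1: [if@0] ((\y.7) (if true then (\z.true) else (\u.u)))
step 2: [if@1] ((\y.7) (\z.true))

Answer: if at 1 : (if true then (\z.true) else (\u.u))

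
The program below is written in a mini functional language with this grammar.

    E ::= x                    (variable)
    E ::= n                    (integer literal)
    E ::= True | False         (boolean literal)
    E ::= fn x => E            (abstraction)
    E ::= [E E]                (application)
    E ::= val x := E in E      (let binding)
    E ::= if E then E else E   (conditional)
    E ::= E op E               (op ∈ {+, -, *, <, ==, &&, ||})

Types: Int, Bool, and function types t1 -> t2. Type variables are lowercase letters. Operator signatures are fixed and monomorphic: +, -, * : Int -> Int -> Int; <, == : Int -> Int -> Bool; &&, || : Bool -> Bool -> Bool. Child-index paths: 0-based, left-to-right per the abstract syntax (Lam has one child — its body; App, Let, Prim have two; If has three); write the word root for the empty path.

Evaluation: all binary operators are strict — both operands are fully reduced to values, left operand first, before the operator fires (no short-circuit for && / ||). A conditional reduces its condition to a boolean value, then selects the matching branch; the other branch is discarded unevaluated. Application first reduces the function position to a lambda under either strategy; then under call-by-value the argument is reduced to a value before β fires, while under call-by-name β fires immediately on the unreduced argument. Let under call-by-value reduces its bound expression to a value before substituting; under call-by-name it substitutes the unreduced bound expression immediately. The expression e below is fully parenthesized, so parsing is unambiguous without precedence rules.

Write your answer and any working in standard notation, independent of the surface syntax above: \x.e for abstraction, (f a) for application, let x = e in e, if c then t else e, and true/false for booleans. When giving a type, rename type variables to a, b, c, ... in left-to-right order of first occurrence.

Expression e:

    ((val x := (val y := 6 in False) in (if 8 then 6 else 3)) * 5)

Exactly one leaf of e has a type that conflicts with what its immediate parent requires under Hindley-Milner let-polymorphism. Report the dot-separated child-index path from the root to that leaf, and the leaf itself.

Answer: 0.1.0 : 8

Derivation:
let y : Int
let x : Bool
  unify Int ~ Bool
  FAIL: mismatch Int ~ Bool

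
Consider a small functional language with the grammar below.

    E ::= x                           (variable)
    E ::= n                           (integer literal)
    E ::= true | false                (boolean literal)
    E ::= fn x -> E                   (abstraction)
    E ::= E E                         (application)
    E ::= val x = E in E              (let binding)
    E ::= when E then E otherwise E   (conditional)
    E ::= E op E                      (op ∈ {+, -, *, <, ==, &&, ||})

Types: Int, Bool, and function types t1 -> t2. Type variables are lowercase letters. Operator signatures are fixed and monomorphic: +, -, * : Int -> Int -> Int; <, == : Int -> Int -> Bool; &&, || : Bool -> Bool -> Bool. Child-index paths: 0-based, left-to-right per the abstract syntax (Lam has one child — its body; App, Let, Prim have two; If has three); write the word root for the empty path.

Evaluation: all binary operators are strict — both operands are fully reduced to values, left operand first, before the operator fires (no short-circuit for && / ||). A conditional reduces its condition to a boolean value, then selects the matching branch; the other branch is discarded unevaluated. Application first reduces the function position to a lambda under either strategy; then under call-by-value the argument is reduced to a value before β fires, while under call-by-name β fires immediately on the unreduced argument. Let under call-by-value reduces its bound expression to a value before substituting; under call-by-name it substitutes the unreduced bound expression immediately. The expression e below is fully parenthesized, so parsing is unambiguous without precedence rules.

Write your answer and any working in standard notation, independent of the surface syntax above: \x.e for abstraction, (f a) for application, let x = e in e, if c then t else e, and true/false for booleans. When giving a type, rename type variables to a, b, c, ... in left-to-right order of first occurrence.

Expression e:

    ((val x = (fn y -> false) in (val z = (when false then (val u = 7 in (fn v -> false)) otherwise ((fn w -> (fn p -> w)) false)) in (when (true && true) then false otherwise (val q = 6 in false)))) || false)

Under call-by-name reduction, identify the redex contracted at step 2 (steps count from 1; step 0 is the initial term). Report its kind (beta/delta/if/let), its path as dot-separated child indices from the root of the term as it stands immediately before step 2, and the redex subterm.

Working:
step 0: ((let x = (\y.false) in (let z = (if false then (let u = 7 in (\v.false)) else ((\w.(\p.w)) false)) in (if (true && true) then false else (let q = 6 in false)))) || false)
step 1: [let@0] ((let z = (if false then (let u = 7 in (\v.false)) else ((\w.(\p.w)) false)) in (if (true && true) then false else (let q = 6 in false))) || false)
step 2: [let@0] ((if (true && true) then false else (let q = 6 in false)) || false)

Answer: let at 0 : (let z = (if false then (let u = 7 in (\v.false)) else ((\w.(\p.w)) false)) in (if (true && true) then false else (let q = 6 in false)))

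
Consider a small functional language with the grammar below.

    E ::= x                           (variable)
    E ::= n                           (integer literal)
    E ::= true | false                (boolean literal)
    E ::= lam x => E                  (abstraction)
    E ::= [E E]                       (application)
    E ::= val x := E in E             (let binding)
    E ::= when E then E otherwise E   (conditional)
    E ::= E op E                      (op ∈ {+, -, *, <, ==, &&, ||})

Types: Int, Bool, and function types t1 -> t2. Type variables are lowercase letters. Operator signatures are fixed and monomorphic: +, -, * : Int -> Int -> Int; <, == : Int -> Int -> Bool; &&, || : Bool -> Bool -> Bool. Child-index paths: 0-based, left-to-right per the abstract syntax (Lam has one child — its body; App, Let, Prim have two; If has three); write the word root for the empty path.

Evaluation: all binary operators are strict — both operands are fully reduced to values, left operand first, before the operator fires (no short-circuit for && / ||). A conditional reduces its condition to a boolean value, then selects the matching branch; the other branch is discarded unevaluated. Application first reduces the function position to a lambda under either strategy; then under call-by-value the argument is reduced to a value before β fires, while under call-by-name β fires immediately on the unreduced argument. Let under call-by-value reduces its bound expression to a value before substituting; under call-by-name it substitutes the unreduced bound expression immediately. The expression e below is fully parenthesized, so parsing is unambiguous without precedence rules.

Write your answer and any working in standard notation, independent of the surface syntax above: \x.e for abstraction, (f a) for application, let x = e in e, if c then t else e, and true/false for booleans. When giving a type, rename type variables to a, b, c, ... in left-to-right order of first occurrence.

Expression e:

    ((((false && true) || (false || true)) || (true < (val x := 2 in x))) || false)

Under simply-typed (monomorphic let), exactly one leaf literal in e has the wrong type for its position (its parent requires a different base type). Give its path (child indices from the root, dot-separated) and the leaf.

Answer: 0.1.0 : true

Derivation:
  unify Bool ~ Bool
  unify Bool ~ Bool
  unify Bool ~ Bool
  unify Bool ~ Bool
  unify Bool ~ Bool
  unify Bool ~ Bool
  unify Bool ~ Bool
  unify Bool ~ Int
  FAIL: mismatch Bool ~ Int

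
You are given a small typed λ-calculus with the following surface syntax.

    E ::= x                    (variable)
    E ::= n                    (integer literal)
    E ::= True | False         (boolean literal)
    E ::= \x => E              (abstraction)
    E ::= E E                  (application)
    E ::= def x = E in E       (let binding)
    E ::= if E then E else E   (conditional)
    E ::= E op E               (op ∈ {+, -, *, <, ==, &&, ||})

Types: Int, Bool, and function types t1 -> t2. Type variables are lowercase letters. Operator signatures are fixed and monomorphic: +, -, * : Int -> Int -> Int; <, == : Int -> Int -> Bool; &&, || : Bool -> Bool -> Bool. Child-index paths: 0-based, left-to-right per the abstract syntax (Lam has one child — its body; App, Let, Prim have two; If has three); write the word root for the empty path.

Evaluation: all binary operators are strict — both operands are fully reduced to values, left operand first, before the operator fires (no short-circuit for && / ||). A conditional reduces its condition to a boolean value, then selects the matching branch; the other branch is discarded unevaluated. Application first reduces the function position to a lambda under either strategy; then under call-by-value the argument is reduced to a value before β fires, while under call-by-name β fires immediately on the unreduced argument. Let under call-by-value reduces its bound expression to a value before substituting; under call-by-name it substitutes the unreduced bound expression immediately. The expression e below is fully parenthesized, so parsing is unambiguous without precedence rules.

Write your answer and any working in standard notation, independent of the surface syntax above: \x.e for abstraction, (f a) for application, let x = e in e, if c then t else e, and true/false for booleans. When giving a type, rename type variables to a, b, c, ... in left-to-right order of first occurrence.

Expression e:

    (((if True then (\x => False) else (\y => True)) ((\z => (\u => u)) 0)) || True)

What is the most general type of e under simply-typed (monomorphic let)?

Answer: Bool

Derivation:
  unify Bool ~ Bool
\x._ : a -> Bool
\y._ : b -> Bool
  unify a -> Bool ~ b -> Bool
  unify a ~ b
  unify Bool ~ Bool
u : d
\u._ : d -> d
\z._ : c -> d -> d
  unify c -> d -> d ~ Int -> e
  unify c ~ Int
  unify d -> d ~ e
_ _ : d -> d
  unify b -> Bool ~ (d -> d) -> f
  unify b ~ d -> d
  unify Bool ~ f
_ _ : Bool
  unify Bool ~ Bool
  unify Bool ~ Bool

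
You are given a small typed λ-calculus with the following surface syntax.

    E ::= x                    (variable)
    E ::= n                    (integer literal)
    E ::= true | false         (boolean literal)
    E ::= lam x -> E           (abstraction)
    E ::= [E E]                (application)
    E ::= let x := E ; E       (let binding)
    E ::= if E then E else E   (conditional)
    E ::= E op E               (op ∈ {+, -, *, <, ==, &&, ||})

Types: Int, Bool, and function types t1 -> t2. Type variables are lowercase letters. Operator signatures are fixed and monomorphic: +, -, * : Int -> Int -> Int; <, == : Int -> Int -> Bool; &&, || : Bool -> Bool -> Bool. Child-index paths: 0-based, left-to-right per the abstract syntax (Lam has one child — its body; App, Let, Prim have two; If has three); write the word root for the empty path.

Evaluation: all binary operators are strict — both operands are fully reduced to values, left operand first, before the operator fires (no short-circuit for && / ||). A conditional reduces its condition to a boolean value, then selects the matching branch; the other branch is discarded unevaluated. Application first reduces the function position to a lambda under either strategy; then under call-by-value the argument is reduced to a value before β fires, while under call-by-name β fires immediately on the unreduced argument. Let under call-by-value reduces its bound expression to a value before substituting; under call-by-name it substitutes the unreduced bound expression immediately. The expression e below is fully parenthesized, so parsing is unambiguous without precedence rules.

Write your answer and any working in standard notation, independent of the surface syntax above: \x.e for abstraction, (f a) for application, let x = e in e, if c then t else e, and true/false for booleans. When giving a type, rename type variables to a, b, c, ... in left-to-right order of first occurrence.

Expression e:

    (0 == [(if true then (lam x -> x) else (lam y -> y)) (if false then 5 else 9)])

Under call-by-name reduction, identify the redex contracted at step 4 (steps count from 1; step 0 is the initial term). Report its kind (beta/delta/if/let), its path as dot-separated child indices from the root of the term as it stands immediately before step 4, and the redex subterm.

Working:
step 0: (0 == ((if true then (\x.x) else (\y.y)) (if false then 5 else 9)))
step 1: [if@1.0] (0 == ((\x.x) (if false then 5 else 9)))
step 2: [beta@1] (0 == (if false then 5 else 9))
step 3: [if@1] (0 == 9)
step 4: [delta@root] false

Answer: delta at root : (0 == 9)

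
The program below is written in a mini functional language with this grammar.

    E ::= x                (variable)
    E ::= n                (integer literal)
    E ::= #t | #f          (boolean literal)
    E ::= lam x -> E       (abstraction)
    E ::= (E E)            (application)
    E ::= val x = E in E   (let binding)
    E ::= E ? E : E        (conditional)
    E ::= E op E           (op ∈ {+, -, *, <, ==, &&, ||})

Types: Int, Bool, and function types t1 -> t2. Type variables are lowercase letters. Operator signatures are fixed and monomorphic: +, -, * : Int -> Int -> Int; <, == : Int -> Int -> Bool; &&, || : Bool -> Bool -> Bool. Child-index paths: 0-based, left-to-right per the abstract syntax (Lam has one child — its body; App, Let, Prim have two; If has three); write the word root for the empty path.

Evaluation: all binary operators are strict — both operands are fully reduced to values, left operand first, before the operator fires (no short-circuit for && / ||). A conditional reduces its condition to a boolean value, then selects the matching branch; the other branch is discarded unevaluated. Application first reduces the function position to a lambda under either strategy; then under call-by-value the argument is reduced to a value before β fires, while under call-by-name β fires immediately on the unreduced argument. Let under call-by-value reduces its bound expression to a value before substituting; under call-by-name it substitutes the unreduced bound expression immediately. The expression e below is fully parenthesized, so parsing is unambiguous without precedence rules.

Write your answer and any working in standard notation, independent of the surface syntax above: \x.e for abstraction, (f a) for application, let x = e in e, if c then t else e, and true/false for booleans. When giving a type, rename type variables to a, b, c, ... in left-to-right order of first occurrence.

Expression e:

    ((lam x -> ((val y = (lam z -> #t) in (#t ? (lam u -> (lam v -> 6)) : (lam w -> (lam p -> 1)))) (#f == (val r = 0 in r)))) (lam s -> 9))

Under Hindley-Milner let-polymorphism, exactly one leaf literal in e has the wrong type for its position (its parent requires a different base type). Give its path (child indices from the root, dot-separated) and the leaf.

Answer: 0.0.1.0 : false

Working:
\z._ : b -> Bool
let y : forall. b -> Bool
  unify Bool ~ Bool
\v._ : d -> Int
\u._ : c -> d -> Int
\p._ : f -> Int
\w._ : e -> f -> Int
  unify c -> d -> Int ~ e -> f -> Int
  unify c ~ e
  unify d -> Int ~ f -> Int
  unify d ~ f
  unify Int ~ Int
  unify Bool ~ Int
  FAIL: mismatch Bool ~ Int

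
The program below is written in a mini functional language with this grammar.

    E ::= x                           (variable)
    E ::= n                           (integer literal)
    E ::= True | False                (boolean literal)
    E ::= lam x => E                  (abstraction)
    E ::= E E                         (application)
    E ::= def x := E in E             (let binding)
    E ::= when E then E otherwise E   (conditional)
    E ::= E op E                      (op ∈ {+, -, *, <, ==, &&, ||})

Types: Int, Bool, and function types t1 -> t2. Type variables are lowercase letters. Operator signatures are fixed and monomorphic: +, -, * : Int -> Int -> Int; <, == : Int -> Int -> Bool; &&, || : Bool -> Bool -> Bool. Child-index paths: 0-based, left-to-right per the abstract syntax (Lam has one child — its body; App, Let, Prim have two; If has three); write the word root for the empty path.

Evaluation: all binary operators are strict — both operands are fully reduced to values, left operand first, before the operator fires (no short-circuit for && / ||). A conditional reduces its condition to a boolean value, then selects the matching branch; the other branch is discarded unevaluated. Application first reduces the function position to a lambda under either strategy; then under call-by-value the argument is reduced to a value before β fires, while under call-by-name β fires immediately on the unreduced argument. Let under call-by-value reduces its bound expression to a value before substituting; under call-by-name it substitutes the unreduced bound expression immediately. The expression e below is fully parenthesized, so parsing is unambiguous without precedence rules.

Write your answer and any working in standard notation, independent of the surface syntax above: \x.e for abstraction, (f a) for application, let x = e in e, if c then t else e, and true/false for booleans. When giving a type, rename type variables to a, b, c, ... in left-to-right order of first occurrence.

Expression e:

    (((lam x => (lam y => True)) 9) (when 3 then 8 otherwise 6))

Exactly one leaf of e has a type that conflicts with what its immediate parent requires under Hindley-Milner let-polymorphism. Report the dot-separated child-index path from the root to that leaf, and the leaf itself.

Answer: 1.0 : 3

Trace:
\y._ : b -> Bool
\x._ : a -> b -> Bool
  unify a -> b -> Bool ~ Int -> c
  unify a ~ Int
  unify b -> Bool ~ c
_ _ : b -> Bool
  unify Int ~ Bool
  FAIL: mismatch Int ~ Bool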